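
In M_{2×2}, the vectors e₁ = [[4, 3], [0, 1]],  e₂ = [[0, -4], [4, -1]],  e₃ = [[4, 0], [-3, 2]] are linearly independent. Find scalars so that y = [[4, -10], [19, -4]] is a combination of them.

Work in coordinates with respect to the standard basis {E₁₁, E₁₂, E₂₁, E₂₂}.
Write y = a₁e₁ + … + a₃e₃ and equate components.
Row-reducing the augmented matrix gives the unique coefficients (a₁, a₂, a₃) = (2, 4, -1).

y = 2e₁ + 4e₂ - e₃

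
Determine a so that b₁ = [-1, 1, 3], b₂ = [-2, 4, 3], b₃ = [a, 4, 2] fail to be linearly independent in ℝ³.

a = -16/9

Dependence holds iff the 3×3 matrix [b₁ b₂ b₃] is singular.
The determinant works out to -9*a - 16.
Solving -9*a - 16 = 0 yields a = -16/9.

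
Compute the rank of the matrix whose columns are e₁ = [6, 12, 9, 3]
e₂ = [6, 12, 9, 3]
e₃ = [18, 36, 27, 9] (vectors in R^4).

rank 1

Put the 4×3 matrix [e₁|e₂|e₃] into echelon form.
The echelon form has 1 nonzero row, so the rank is 1.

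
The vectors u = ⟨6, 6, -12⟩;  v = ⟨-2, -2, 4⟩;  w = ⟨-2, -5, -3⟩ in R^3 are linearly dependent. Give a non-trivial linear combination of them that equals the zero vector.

u + 3v = 0

Solve the homogeneous system with u, v, w as columns by row-reducing the coefficient matrix.
A generator of the null space is (1, 3, 0).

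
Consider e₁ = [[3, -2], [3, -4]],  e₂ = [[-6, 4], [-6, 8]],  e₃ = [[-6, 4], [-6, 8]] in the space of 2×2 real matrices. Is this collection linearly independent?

Write each element as a coordinate vector in ℝ⁴ using {E₁₁, E₁₂, E₂₁, E₂₂}.
Place the vectors as rows of a 3×4 matrix and reduce to echelon form.
The reduction yields 1 nonzero row, so the rank is 1.
Since rank 1 < 3, the set is linearly dependent.
Indeed 2e₁ + e₂ = 0.

linearly dependent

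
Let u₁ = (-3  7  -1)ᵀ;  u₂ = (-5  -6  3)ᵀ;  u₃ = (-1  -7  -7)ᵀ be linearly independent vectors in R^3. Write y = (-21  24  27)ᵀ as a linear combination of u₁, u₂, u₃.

Set up the augmented matrix [u₁ | u₂ | u₃ | y] and row-reduce.
Row-reducing the augmented matrix gives the unique coefficients (c₁, c₂, c₃) = (3, 3, -3).

y = 3u₁ + 3u₂ - 3u₃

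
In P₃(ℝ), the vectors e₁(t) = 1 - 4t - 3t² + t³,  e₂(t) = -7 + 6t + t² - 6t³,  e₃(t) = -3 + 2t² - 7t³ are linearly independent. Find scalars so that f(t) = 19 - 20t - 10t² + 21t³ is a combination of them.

Identify each element with its coordinate vector in ℝ⁴ via {1, t, …, t³}.
Solve the system with e₁, e₂, e₃ as columns and f as the right-hand side.
Row-reducing the augmented matrix gives the unique coefficients (α₁, α₂, α₃) = (2, -2, -1).

f = 2e₁ - 2e₂ - e₃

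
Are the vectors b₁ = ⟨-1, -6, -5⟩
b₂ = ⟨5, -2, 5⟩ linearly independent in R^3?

Place the vectors as rows of a 2×3 matrix and reduce to echelon form.
The reduction yields 2 nonzero rows, so the rank is 2.
Since rank = 2 (the number of vectors), the set is linearly independent.

linearly independent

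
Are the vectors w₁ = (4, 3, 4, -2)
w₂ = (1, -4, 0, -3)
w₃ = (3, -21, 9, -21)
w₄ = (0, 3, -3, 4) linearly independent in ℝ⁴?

The matrix [w₁|w₂|w₃|w₄] has determinant 0.
A zero determinant means the columns are linearly dependent.
Indeed 3w₂ - w₃ - 3w₄ = 0.

linearly dependent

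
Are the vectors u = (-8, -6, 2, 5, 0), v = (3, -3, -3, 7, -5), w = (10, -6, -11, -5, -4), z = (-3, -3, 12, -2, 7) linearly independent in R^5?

Place the vectors as rows of a 4×5 matrix and reduce to echelon form.
The reduction yields 4 nonzero rows, so the rank is 4.
Since rank = 4 (the number of vectors), the set is linearly independent.

linearly independent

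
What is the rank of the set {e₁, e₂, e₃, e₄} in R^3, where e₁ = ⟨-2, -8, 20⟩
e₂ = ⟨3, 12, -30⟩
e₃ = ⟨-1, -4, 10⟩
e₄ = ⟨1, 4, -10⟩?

1

Form the matrix with e₁, e₂, e₃, e₄ as columns and reduce.
There is 1 pivot column, so rank = 1.
(With 4 elements in a 3-dimensional space the rank is at most 3.)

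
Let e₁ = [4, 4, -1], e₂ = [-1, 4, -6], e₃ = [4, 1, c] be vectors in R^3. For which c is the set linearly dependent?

c = 11/4

Place the vectors as rows of a 3×3 matrix; dependence ⇔ determinant zero.
Expanding, det = 20*c - 55.
This vanishes exactly when c = 11/4.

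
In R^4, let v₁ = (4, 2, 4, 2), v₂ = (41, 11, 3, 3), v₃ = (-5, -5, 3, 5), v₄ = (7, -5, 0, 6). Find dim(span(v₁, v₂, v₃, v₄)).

3

Row-reduce the 4×4 matrix with these as rows.
The echelon form has 3 nonzero rows, so the rank is 3.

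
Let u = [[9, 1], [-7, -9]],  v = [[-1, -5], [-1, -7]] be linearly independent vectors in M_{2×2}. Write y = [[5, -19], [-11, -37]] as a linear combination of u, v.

Take coordinate vectors relative to {E₁₁, E₁₂, E₂₁, E₂₂}.
Write y = α₁u + α₂v and equate components.
Row-reducing the augmented matrix gives the unique coefficients (α₁, α₂) = (1, 4).

y = u + 4v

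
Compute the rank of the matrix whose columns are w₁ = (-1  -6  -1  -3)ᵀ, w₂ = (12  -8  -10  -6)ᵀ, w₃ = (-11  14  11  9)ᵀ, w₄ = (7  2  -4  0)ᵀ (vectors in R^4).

Apply Gaussian elimination to the matrix whose rows are w₁, w₂, w₃, w₄.
Exactly 2 pivots survive; hence the rank is 2.

2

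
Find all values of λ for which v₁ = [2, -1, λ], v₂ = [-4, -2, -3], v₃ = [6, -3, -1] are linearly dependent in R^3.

Dependence holds iff the 3×3 matrix [v₁ v₂ v₃] is singular.
The determinant works out to 24*λ + 8.
This vanishes exactly when λ = -1/3.

λ = -1/3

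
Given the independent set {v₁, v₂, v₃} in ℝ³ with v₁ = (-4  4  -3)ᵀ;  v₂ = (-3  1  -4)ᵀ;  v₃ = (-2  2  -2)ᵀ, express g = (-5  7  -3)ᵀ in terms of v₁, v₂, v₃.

Write g = α₁v₁ + … + α₃v₃ and equate components.
Back-substitution yields (α₁, α₂, α₃) = (1, -1, 2).

g = v₁ - v₂ + 2v₃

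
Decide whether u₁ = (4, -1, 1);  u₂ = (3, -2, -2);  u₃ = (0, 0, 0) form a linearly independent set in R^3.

One of the vectors is the zero vector, so the set is linearly dependent.

linearly dependent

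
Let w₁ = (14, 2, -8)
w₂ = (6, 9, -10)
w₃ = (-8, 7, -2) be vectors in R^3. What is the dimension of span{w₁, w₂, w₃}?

Apply Gaussian elimination to the matrix whose rows are w₁, w₂, w₃.
Exactly 2 pivots survive; hence the rank is 2.

dim = 2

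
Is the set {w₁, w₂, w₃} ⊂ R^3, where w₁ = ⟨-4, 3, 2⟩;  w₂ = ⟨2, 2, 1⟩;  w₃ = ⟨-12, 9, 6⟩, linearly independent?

linearly dependent

Form the 3×3 matrix with these as columns; its determinant is 0.
A zero determinant means the columns are linearly dependent.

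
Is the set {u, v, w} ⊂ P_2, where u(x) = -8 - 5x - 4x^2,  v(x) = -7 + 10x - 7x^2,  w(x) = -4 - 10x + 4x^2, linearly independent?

linearly independent

Take coordinates with respect to the standard basis {1, x, x^2}.
Row-reduce the matrix whose columns are u, v, w.
The reduction yields 3 nonzero rows, so the rank is 3.
Since rank = 3 (the number of vectors), the set is linearly independent.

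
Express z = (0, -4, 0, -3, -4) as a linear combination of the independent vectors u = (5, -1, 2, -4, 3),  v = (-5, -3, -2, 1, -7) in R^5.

Solve the system with u, v as columns and z as the right-hand side.
Row-reducing the augmented matrix gives the unique coefficients (a₁, a₂) = (1, 1).

z = u + v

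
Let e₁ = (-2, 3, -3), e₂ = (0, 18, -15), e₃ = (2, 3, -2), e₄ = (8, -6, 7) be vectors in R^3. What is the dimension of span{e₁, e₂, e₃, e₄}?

2

Put the 3×4 matrix [e₁|e₂|e₃|e₄] into echelon form.
Reduction leaves 2 leading entries, giving rank 2.
(With 4 elements in a 3-dimensional space the rank is at most 3.)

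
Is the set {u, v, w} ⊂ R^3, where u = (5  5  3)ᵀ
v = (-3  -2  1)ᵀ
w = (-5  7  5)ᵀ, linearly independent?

Row-reduce the matrix whose columns are u, v, w.
The reduction yields 3 nonzero rows, so the rank is 3.
Since rank = 3 (the number of vectors), the set is linearly independent.

linearly independent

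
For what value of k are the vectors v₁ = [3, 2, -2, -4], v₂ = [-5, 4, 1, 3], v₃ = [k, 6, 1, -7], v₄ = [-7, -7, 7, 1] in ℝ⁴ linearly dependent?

k = -18/5

Dependence holds iff the 4×4 matrix [v₁ v₂ v₃ v₄] is singular.
Cofactor expansion gives det = -130*k - 468.
Solving -130*k - 468 = 0 yields k = -18/5.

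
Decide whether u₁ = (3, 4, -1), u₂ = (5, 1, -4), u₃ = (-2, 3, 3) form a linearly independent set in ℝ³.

Place the vectors as rows of a 3×3 matrix and reduce to echelon form.
The reduction yields 2 nonzero rows, so the rank is 2.
Since rank 2 < 3, the set is linearly dependent.
Indeed u₁ - u₂ - u₃ = 0.

linearly dependent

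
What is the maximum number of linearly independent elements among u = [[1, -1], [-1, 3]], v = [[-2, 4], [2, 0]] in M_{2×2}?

2

Use coordinates relative to {E₁₁, E₁₂, E₂₁, E₂₂}.
Form the matrix with u, v as columns and reduce.
Exactly 2 pivots survive; hence the rank is 2.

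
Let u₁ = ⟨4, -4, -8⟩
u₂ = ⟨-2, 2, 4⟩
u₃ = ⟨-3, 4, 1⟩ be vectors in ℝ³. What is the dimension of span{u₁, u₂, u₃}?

2

Form the matrix with u₁, u₂, u₃ as columns and reduce.
There are 2 pivot columns, so rank = 2.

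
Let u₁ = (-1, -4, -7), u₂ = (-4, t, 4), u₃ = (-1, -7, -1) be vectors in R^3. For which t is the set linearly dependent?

Dependence holds iff the 3×3 matrix [u₁ u₂ u₃] is singular.
The determinant works out to -6*t - 192.
Solving -6*t - 192 = 0 yields t = -32.

t = -32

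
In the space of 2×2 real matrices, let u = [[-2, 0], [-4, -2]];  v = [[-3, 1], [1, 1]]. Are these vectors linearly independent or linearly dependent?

linearly independent

Take coordinates with respect to the standard basis {E₁₁, E₁₂, E₂₁, E₂₂}.
Row-reduce the matrix whose columns are u, v.
The reduction yields 2 nonzero rows, so the rank is 2.
Since rank = 2 (the number of vectors), the set is linearly independent.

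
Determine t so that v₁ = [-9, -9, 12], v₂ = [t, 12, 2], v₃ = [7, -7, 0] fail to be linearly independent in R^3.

t = -15

The set is linearly dependent precisely when det[v₁; v₂; v₃] = 0.
The determinant works out to -84*t - 1260.
Setting this to zero gives t = -15.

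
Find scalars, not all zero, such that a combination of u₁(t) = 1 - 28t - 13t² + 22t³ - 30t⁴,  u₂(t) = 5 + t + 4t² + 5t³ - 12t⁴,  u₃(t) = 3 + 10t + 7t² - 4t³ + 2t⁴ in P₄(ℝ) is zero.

u₁ - 2u₂ + 3u₃ = 0

Pass to coordinate vectors relative to the basis {1, t, …, t⁴}.
Solve the homogeneous system with u₁, u₂, u₃ as columns by row-reducing the coefficient matrix.
One solution (up to scaling) is (1, -2, 3).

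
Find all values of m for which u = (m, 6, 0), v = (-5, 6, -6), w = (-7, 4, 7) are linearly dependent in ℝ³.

Dependence holds iff the 3×3 matrix [u v w] is singular.
The determinant works out to 66*m + 462.
This vanishes exactly when m = -7.

m = -7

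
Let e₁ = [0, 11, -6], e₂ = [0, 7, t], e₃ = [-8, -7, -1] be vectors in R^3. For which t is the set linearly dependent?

t = -42/11

The set is linearly dependent precisely when det[e₁; e₂; e₃] = 0.
Cofactor expansion gives det = -88*t - 336.
Setting this to zero gives t = -42/11.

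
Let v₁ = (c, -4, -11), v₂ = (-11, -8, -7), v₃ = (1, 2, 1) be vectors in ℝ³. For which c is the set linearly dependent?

c = -23

Place the vectors as rows of a 3×3 matrix; dependence ⇔ determinant zero.
Expanding, det = 6*c + 138.
This vanishes exactly when c = -23.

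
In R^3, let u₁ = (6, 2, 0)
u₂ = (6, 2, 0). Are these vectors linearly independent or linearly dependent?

Row-reduce the matrix whose columns are u₁, u₂.
The reduction yields 1 nonzero row, so the rank is 1.
Since rank 1 < 2, the set is linearly dependent.

linearly dependent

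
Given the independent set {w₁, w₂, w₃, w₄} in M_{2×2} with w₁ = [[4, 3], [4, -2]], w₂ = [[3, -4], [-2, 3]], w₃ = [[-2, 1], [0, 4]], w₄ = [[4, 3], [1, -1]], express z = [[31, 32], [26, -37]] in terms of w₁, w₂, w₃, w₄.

Take coordinate vectors relative to {E₁₁, E₁₂, E₂₁, E₂₂}.
Set up the augmented matrix [w₁ | w₂ | w₃ | w₄ | z] and row-reduce.
The system has the unique solution (a₁, …, a₄) = (4, -3, -4, 4).

z = 4w₁ - 3w₂ - 4w₃ + 4w₄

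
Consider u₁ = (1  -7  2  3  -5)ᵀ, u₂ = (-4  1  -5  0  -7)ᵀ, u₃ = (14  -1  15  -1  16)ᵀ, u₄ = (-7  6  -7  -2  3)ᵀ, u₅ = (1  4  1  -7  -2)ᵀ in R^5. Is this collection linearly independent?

Place the vectors as rows of a 5×5 matrix and reduce to echelon form.
The reduction yields 4 nonzero rows, so the rank is 4.
Since rank 4 < 5, the set is linearly dependent.

linearly dependent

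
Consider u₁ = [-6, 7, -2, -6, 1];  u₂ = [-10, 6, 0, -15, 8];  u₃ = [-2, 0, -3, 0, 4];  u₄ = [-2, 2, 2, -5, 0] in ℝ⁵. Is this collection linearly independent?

Place the vectors as rows of a 4×5 matrix and reduce to echelon form.
The reduction yields 3 nonzero rows, so the rank is 3.
Since rank 3 < 4, the set is linearly dependent.
Indeed u₂ - 2u₃ - 3u₄ = 0.

linearly dependent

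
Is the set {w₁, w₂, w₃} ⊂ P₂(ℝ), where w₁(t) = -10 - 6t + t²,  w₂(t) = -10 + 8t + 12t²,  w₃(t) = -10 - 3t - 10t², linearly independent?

linearly independent

Write each element as a coordinate vector in ℝ³ using {1, t, t²}.
Form the 3×3 matrix with these as columns; its determinant is 1870.
A nonzero determinant means the columns are linearly independent.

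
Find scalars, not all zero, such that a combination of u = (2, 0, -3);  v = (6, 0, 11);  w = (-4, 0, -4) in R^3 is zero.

u + v + 2w = 0

Set up α₁u + … + α₃w = 0 and solve the homogeneous system.
The free variable yields coefficients (1, 1, 2) (any nonzero multiple also works).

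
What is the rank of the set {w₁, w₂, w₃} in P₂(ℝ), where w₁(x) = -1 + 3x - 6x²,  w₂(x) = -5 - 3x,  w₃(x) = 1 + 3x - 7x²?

rank 3

Pass to coordinate vectors with respect to the basis {1, x, x²}.
Row-reduce the 3×3 matrix with these as rows.
There are 3 pivot columns, so rank = 3.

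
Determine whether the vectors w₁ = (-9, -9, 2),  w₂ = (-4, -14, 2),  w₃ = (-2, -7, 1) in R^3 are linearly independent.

One vector is a scalar multiple of another, so the set is dependent.

linearly dependent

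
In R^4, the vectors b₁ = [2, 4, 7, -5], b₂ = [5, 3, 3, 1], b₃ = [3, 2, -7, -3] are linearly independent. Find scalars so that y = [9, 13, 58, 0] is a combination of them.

Since b₁, b₂, b₃ are independent, the coefficients expressing y are uniquely determined by a linear system.
Back-substitution yields (a₁, a₂, a₃) = (3, 3, -4).

y = 3b₁ + 3b₂ - 4b₃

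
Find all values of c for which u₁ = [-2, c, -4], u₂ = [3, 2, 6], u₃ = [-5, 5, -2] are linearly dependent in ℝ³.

The vectors are dependent exactly when the determinant of the matrix with rows u₁, u₂, u₃ vanishes.
Cofactor expansion gives det = -24*c - 32.
Solving -24*c - 32 = 0 yields c = -4/3.

c = -4/3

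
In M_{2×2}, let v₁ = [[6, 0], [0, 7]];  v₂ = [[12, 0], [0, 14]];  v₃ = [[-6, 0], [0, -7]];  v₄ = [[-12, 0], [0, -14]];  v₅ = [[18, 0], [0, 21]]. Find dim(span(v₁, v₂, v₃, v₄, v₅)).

Pass to coordinate vectors with respect to the basis {E₁₁, E₁₂, E₂₁, E₂₂}.
Apply Gaussian elimination to the matrix whose rows are v₁, v₂, v₃, v₄, v₅.
There is 1 pivot column, so rank = 1.
(With 5 elements in a 4-dimensional space the rank is at most 4.)

1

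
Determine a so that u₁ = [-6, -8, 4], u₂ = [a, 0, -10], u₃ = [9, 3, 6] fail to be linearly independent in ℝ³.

a = -9

Dependence holds iff the 3×3 matrix [u₁ u₂ u₃] is singular.
Cofactor expansion gives det = 60*a + 540.
Setting this to zero gives a = -9.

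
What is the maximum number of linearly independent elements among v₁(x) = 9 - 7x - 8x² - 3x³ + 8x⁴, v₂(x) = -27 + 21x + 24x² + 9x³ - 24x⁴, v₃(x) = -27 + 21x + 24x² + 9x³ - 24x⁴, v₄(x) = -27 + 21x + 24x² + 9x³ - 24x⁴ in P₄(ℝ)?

Represent each element by its coordinate vector in ℝ⁵.
Form the matrix with v₁, v₂, v₃, v₄ as columns and reduce.
Reduction leaves 1 leading entry, giving rank 1.

1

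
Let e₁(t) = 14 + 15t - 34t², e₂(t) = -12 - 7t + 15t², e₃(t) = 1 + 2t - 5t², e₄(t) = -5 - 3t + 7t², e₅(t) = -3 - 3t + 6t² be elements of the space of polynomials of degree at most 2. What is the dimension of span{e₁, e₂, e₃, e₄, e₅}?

Pass to coordinate vectors with respect to the basis {1, t, t²}.
Apply Gaussian elimination to the matrix whose rows are e₁, e₂, e₃, e₄, e₅.
Reduction leaves 3 leading entries, giving rank 3.
(With 5 elements in a 3-dimensional space the rank is at most 3.)

3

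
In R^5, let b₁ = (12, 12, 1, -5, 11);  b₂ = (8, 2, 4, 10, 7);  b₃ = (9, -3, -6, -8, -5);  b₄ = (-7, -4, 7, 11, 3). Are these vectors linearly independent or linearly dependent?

linearly independent

Row-reduce the matrix whose columns are b₁, b₂, b₃, b₄.
The reduction yields 4 nonzero rows, so the rank is 4.
Since rank = 4 (the number of vectors), the set is linearly independent.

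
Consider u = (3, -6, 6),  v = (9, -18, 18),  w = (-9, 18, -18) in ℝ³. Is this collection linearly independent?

Place the vectors as rows of a 3×3 matrix and reduce to echelon form.
The reduction yields 1 nonzero row, so the rank is 1.
Since rank 1 < 3, the set is linearly dependent.

linearly dependent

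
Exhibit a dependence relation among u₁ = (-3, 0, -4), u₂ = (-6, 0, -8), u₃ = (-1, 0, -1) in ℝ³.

2u₁ - u₂ = 0

Solve the homogeneous system with u₁, u₂, u₃ as columns by row-reducing the coefficient matrix.
A generator of the null space is (2, -1, 0).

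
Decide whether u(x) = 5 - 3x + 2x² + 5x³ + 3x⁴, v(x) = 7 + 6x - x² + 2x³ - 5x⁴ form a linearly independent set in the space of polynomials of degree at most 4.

Write each element as a coordinate vector in ℝ⁵ using {1, x, …, x⁴}.
Row-reduce the matrix whose columns are u, v.
The reduction yields 2 nonzero rows, so the rank is 2.
Since rank = 2 (the number of vectors), the set is linearly independent.

linearly independent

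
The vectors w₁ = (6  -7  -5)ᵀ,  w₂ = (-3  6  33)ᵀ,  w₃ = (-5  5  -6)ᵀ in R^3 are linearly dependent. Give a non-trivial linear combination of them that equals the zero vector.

3w₁ + w₂ + 3w₃ = 0

Set up α₁w₁ + … + α₃w₃ = 0 and solve the homogeneous system.
One solution (up to scaling) is (3, 1, 3).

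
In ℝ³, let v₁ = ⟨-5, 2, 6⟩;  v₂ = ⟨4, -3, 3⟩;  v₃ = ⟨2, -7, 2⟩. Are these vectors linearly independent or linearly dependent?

linearly independent

Form the 3×3 matrix with these as columns; its determinant is -211.
A nonzero determinant means the columns are linearly independent.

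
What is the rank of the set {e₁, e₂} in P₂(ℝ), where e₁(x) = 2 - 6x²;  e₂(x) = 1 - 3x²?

Use coordinates relative to {1, x, x²}.
Put the 3×2 matrix [e₁|e₂] into echelon form.
Reduction leaves 1 leading entry, giving rank 1.

rank 1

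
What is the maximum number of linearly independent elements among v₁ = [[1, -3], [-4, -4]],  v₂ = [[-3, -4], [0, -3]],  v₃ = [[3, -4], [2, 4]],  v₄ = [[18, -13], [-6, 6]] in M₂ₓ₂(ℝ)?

3

Pass to coordinate vectors with respect to the basis {E₁₁, E₁₂, E₂₁, E₂₂}.
Put the 4×4 matrix [v₁|v₂|v₃|v₄] into echelon form.
Reduction leaves 3 leading entries, giving rank 3.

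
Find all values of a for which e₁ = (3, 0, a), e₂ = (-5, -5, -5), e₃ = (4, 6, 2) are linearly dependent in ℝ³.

The vectors are dependent exactly when the determinant of the matrix with rows e₁, e₂, e₃ vanishes.
The determinant works out to 60 - 10*a.
Setting this to zero gives a = 6.

a = 6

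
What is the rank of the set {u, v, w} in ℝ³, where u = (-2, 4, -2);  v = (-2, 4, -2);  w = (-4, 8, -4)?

Form the matrix with u, v, w as columns and reduce.
There is 1 pivot column, so rank = 1.

rank 1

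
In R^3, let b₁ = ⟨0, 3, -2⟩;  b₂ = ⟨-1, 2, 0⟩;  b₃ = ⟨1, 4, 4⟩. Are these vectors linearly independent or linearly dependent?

Place the vectors as rows of a 3×3 matrix and reduce to echelon form.
The reduction yields 3 nonzero rows, so the rank is 3.
Since rank = 3 (the number of vectors), the set is linearly independent.

linearly independent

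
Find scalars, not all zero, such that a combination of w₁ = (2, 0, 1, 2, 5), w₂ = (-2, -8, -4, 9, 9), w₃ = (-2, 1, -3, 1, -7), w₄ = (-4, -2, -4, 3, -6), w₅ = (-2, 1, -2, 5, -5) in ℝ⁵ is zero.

3w₁ - w₂ - w₃ + 3w₄ - w₅ = 0

Write the vectors as columns of a matrix and find a nonzero vector in its null space.
The free variable yields coefficients (3, -1, -1, 3, -1) (any nonzero multiple also works).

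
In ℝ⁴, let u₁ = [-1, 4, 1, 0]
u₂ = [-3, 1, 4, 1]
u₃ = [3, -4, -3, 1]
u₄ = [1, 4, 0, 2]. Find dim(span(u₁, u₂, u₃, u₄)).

dim = 4

Form the matrix with u₁, u₂, u₃, u₄ as columns and reduce.
There are 4 pivot columns, so rank = 4.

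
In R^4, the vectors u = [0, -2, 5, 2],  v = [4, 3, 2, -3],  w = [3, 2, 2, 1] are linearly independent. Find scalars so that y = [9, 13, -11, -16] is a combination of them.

y = -3u + 3v - w

Set up the augmented matrix [u | v | w | y] and row-reduce.
Back-substitution yields (a₁, a₂, a₃) = (-3, 3, -1).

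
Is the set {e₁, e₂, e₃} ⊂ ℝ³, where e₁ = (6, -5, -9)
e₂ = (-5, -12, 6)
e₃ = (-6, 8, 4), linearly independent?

linearly independent

The matrix [e₁|e₂|e₃] has determinant 512.
A nonzero determinant means the columns are linearly independent.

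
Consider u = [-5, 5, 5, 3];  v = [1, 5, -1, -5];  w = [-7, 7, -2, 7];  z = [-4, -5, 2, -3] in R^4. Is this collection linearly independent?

Place the vectors as rows of a 4×4 matrix and reduce to echelon form.
The reduction yields 4 nonzero rows, so the rank is 4.
Since rank = 4 (the number of vectors), the set is linearly independent.

linearly independent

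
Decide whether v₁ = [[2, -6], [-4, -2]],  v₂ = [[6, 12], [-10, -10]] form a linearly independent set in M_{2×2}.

linearly independent

Take coordinates with respect to the standard basis {E₁₁, E₁₂, E₂₁, E₂₂}.
Row-reduce the matrix whose columns are v₁, v₂.
The reduction yields 2 nonzero rows, so the rank is 2.
Since rank = 2 (the number of vectors), the set is linearly independent.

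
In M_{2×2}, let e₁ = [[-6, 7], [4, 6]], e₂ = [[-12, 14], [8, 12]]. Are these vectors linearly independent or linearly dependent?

Write each element as a coordinate vector in ℝ⁴ using {E₁₁, E₁₂, E₂₁, E₂₂}.
Place the vectors as rows of a 2×4 matrix and reduce to echelon form.
The reduction yields 1 nonzero row, so the rank is 1.
Since rank 1 < 2, the set is linearly dependent.
Indeed 2e₁ - e₂ = 0.

linearly dependent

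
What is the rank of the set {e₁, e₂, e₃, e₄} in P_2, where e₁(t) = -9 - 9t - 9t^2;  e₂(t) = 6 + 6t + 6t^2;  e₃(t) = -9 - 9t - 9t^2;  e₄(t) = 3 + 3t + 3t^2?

Represent each element by its coordinate vector in ℝ³.
Row-reduce the 4×3 matrix with these as rows.
The echelon form has 1 nonzero row, so the rank is 1.
(With 4 elements in a 3-dimensional space the rank is at most 3.)

rank 1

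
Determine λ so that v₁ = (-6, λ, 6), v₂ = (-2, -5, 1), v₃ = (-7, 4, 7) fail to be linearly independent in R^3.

The set is linearly dependent precisely when det[v₁; v₂; v₃] = 0.
The determinant works out to 7*λ - 24.
Setting this to zero gives λ = 24/7.

λ = 24/7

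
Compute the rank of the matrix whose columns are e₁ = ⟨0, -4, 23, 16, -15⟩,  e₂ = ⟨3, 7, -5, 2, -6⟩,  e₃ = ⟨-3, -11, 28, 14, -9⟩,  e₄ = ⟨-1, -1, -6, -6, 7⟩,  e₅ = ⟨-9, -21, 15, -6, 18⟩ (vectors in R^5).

rank 2

Apply Gaussian elimination to the matrix whose rows are e₁, e₂, e₃, e₄, e₅.
Exactly 2 pivots survive; hence the rank is 2.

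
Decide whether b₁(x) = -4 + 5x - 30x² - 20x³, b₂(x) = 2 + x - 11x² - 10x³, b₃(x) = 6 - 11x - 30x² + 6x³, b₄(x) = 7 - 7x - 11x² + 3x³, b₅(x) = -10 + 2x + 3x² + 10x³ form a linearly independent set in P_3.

linearly dependent

Write each element as a coordinate vector in ℝ⁴ using {1, x, …, x³}.
There are 5 vectors in a 4-dimensional space, so they cannot be linearly independent.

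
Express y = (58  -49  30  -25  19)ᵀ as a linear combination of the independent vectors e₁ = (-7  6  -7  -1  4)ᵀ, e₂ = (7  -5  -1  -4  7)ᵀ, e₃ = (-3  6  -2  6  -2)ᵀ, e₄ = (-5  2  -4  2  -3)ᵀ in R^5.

y = -3e₁ + 3e₂ - 2e₃ - 2e₄

Set up the augmented matrix [e₁ | e₂ | e₃ | e₄ | y] and row-reduce.
Row-reducing the augmented matrix gives the unique coefficients (c₁, …, c₄) = (-3, 3, -2, -2).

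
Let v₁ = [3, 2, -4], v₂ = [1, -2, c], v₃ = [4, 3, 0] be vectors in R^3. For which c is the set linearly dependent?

The vectors are dependent exactly when the determinant of the matrix with rows v₁, v₂, v₃ vanishes.
The determinant works out to -c - 44.
Setting this to zero gives c = -44.

c = -44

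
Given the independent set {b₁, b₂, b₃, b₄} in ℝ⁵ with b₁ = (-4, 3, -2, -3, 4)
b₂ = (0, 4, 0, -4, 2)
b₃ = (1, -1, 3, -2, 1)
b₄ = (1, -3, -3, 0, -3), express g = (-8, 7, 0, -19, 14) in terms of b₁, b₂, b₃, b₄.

g = 3b₁ + b₂ + 3b₃ + b₄

Since b₁, b₂, b₃, b₄ are independent, the coefficients expressing g are uniquely determined by a linear system.
The system has the unique solution (α₁, …, α₄) = (3, 1, 3, 1).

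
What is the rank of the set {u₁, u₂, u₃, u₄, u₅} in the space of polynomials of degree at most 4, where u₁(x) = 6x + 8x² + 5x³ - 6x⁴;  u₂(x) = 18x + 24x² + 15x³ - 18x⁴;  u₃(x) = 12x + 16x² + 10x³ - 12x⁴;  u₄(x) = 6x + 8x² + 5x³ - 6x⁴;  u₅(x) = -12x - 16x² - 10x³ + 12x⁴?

Represent each element by its coordinate vector in ℝ⁵.
Put the 5×5 matrix [u₁|u₂|u₃|u₄|u₅] into echelon form.
There is 1 pivot column, so rank = 1.

rank 1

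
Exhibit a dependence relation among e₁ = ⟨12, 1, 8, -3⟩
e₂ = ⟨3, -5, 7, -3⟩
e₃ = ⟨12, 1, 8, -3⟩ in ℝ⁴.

e₁ - e₃ = 0

Set up α₁e₁ + … + α₃e₃ = 0 and solve the homogeneous system.
One solution (up to scaling) is (1, 0, -1).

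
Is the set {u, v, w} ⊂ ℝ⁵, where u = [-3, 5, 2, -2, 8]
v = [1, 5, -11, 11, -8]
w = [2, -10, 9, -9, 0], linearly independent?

linearly dependent

Place the vectors as rows of a 3×5 matrix and reduce to echelon form.
The reduction yields 2 nonzero rows, so the rank is 2.
Since rank 2 < 3, the set is linearly dependent.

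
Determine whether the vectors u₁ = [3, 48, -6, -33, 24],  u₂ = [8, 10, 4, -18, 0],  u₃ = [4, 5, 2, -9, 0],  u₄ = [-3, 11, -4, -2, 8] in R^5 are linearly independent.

linearly dependent

Place the vectors as rows of a 4×5 matrix and reduce to echelon form.
The reduction yields 2 nonzero rows, so the rank is 2.
Since rank 2 < 4, the set is linearly dependent.
Indeed u₂ - 2u₃ = 0.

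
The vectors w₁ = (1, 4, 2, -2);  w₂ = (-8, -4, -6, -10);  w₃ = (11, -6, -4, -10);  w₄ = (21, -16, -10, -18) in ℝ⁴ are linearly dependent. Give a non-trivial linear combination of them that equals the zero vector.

Solve the homogeneous system with w₁, w₂, w₃, w₄ as columns by row-reducing the coefficient matrix.
The free variable yields coefficients (1, 0, -2, 1) (any nonzero multiple also works).

w₁ - 2w₃ + w₄ = 0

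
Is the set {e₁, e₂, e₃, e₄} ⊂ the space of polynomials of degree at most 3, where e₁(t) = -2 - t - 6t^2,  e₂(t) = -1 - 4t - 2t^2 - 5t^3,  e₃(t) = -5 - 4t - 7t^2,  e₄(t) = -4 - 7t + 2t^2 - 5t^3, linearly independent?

linearly independent

Write each element as a coordinate vector in ℝ⁴ using {1, t, …, t^3}.
The matrix [e₁|e₂|e₃|e₄] has determinant -75.
A nonzero determinant means the columns are linearly independent.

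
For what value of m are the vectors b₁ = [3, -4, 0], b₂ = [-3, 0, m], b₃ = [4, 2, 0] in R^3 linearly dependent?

The set is linearly dependent precisely when det[b₁; b₂; b₃] = 0.
Cofactor expansion gives det = -22*m.
Setting this to zero gives m = 0.

m = 0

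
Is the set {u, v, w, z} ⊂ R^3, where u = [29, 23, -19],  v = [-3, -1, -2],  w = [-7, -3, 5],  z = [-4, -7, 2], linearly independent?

linearly dependent

There are 4 vectors in a 3-dimensional space, so they cannot be linearly independent.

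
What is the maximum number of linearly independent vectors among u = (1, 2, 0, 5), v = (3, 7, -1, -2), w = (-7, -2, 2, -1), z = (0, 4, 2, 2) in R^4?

Put the 4×4 matrix [u|v|w|z] into echelon form.
Exactly 4 pivots survive; hence the rank is 4.

4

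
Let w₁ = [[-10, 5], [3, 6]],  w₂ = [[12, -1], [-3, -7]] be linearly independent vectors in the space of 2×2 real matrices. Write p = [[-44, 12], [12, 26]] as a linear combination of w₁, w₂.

p = 2w₁ - 2w₂

Identify each element with its coordinate vector in ℝ⁴ via {E₁₁, E₁₂, E₂₁, E₂₂}.
Set up the augmented matrix [w₁ | w₂ | p] and row-reduce.
Back-substitution yields (c₁, c₂) = (2, -2).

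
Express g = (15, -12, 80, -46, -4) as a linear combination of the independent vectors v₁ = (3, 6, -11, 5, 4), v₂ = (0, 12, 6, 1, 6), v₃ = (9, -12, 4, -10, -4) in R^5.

g = -4v₁ + 4v₂ + 3v₃

Since v₁, v₂, v₃ are independent, the coefficients expressing g are uniquely determined by a linear system.
Row-reducing the augmented matrix gives the unique coefficients (α₁, α₂, α₃) = (-4, 4, 3).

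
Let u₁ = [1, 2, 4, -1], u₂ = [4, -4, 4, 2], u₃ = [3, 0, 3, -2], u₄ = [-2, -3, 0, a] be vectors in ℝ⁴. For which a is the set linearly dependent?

a = 37/6

Dependence holds iff the 4×4 matrix [u₁ u₂ u₃ u₄] is singular.
Expanding, det = 36*a - 222.
Setting this to zero gives a = 37/6.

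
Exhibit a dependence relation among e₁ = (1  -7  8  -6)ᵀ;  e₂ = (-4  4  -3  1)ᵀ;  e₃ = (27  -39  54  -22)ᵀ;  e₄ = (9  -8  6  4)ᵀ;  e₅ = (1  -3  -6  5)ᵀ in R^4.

3e₁ - 2e₂ - e₃ + 2e₄ - 2e₅ = 0

Row-reduce the matrix with e₁, e₂, e₃, e₄, e₅ as columns; the null space gives the coefficients.
A generator of the null space is (3, -2, -1, 2, -2).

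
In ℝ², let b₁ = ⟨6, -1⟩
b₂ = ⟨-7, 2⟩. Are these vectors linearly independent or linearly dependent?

linearly independent

Form the 2×2 matrix with these as columns; its determinant is 5.
A nonzero determinant means the columns are linearly independent.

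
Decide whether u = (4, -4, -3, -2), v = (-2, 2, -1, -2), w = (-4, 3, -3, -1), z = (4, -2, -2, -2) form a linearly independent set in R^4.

linearly independent

Form the 4×4 matrix with these as columns; its determinant is -72.
A nonzero determinant means the columns are linearly independent.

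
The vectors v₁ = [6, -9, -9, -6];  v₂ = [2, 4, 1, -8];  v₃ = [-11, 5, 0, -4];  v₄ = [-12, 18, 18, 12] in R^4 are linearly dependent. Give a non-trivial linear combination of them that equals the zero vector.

2v₁ + v₄ = 0

Write the vectors as columns of a matrix and find a nonzero vector in its null space.
A generator of the null space is (2, 0, 0, 1).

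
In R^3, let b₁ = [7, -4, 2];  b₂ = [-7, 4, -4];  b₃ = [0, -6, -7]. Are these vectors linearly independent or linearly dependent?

linearly independent

Row-reduce the matrix whose columns are b₁, b₂, b₃.
The reduction yields 3 nonzero rows, so the rank is 3.
Since rank = 3 (the number of vectors), the set is linearly independent.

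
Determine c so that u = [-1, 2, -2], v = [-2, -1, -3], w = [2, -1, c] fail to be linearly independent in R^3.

The set is linearly dependent precisely when det[u; v; w] = 0.
Cofactor expansion gives det = 5*c - 17.
Solving 5*c - 17 = 0 yields c = 17/5.

c = 17/5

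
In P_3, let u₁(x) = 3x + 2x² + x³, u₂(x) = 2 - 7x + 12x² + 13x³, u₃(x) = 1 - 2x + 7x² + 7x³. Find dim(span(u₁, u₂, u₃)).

Represent each element by its coordinate vector in ℝ⁴.
Form the matrix with u₁, u₂, u₃ as columns and reduce.
Reduction leaves 2 leading entries, giving rank 2.

2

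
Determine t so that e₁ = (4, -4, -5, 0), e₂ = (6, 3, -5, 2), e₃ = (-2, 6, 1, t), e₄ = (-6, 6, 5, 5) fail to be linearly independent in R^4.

t = 55/9

Dependence holds iff the 4×4 matrix [e₁ e₂ e₃ e₄] is singular.
Cofactor expansion gives det = 90*t - 550.
Setting this to zero gives t = 55/9.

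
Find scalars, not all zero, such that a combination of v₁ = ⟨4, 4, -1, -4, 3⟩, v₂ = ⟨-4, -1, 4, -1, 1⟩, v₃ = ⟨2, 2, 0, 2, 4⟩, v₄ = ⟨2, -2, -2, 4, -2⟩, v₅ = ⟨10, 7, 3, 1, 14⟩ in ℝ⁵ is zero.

3v₁ + 3v₂ + 2v₃ + 3v₄ - v₅ = 0

Row-reduce the matrix with v₁, v₂, v₃, v₄, v₅ as columns; the null space gives the coefficients.
One solution (up to scaling) is (3, 3, 2, 3, -1).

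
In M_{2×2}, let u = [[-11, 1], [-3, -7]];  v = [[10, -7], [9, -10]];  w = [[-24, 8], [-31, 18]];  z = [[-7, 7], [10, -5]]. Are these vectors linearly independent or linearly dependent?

linearly dependent

Write each element as a coordinate vector in ℝ⁴ using {E₁₁, E₁₂, E₂₁, E₂₂}.
Form the 4×4 matrix with these as columns; its determinant is 0.
A zero determinant means the columns are linearly dependent.
Indeed u - 2v - w - z = 0.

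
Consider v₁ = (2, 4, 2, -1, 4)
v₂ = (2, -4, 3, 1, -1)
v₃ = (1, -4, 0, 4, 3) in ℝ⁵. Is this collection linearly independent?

linearly independent

Row-reduce the matrix whose columns are v₁, v₂, v₃.
The reduction yields 3 nonzero rows, so the rank is 3.
Since rank = 3 (the number of vectors), the set is linearly independent.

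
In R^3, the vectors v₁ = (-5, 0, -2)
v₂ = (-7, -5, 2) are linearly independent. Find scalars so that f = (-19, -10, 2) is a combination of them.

Set up the augmented matrix [v₁ | v₂ | f] and row-reduce.
Row-reducing the augmented matrix gives the unique coefficients (a₁, a₂) = (1, 2).

f = v₁ + 2v₂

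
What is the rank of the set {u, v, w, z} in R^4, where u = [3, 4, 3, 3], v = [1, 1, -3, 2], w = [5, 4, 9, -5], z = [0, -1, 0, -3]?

Row-reduce the 4×4 matrix with these as rows.
Exactly 3 pivots survive; hence the rank is 3.

rank 3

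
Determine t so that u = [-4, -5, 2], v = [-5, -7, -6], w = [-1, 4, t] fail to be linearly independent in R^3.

t = 60

The set is linearly dependent precisely when det[u; v; w] = 0.
The determinant works out to 3*t - 180.
Solving 3*t - 180 = 0 yields t = 60.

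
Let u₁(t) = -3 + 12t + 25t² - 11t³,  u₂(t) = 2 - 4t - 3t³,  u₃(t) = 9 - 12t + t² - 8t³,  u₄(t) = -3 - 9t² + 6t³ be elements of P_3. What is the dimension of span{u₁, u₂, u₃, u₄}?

dim = 3

Represent each element by its coordinate vector in ℝ⁴.
Put the 4×4 matrix [u₁|u₂|u₃|u₄] into echelon form.
Reduction leaves 3 leading entries, giving rank 3.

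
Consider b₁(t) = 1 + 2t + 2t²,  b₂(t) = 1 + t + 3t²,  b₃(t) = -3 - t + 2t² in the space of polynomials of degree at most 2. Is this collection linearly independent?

linearly independent

Write each element as a coordinate vector in ℝ³ using {1, t, t²}.
Row-reduce the matrix whose columns are b₁, b₂, b₃.
The reduction yields 3 nonzero rows, so the rank is 3.
Since rank = 3 (the number of vectors), the set is linearly independent.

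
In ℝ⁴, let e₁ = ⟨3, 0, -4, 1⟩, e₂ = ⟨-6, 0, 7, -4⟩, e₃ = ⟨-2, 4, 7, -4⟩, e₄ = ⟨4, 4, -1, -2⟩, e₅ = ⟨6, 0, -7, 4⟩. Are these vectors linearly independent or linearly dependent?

There are 5 vectors in a 4-dimensional space, so they cannot be linearly independent.

linearly dependent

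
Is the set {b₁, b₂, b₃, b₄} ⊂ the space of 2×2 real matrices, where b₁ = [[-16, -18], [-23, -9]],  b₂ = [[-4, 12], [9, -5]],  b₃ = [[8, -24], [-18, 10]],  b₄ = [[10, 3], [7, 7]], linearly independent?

Take coordinates with respect to the standard basis {E₁₁, E₁₂, E₂₁, E₂₂}.
One vector is a scalar multiple of another, so the set is dependent.

linearly dependent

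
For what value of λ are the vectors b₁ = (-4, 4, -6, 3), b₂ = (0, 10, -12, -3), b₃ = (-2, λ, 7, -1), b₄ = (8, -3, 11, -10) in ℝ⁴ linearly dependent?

λ = -7/9

Dependence holds iff the 4×4 matrix [b₁ b₂ b₃ b₄] is singular.
Cofactor expansion gives det = 180*λ + 140.
Setting this to zero gives λ = -7/9.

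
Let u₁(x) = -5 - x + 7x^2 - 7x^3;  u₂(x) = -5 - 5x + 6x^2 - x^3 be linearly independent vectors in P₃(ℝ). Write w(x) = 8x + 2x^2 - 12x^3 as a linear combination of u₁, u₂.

Identify each element with its coordinate vector in ℝ⁴ via {1, x, …, x^3}.
Since u₁, u₂ are independent, the coefficients expressing w are uniquely determined by a linear system.
The system has the unique solution (α₁, α₂) = (2, -2).

w = 2u₁ - 2u₂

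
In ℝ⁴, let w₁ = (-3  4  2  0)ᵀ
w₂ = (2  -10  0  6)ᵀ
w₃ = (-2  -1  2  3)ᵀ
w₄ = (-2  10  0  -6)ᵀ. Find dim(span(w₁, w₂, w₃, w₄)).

Put the 4×4 matrix [w₁|w₂|w₃|w₄] into echelon form.
Exactly 2 pivots survive; hence the rank is 2.

2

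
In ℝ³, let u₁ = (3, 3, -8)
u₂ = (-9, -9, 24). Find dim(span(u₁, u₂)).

dim = 1

Put the 3×2 matrix [u₁|u₂] into echelon form.
Exactly 1 pivot survives; hence the rank is 1.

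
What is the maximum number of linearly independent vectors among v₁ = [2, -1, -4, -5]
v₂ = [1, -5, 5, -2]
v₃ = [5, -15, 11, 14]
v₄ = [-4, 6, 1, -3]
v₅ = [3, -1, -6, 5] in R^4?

3

Apply Gaussian elimination to the matrix whose rows are v₁, v₂, v₃, v₄, v₅.
There are 3 pivot columns, so rank = 3.
(With 5 elements in a 4-dimensional space the rank is at most 4.)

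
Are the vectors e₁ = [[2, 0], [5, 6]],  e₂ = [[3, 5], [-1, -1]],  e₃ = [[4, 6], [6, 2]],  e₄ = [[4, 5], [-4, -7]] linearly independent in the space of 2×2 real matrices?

linearly independent

Take coordinates with respect to the standard basis {E₁₁, E₁₂, E₂₁, E₂₂}.
Row-reduce the matrix whose columns are e₁, e₂, e₃, e₄.
The reduction yields 4 nonzero rows, so the rank is 4.
Since rank = 4 (the number of vectors), the set is linearly independent.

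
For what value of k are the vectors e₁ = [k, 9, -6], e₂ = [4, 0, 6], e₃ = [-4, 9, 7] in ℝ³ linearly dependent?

Dependence holds iff the 3×3 matrix [e₁ e₂ e₃] is singular.
Cofactor expansion gives det = -54*k - 684.
This vanishes exactly when k = -38/3.

k = -38/3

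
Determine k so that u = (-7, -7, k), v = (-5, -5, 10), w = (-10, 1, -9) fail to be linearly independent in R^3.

Dependence holds iff the 3×3 matrix [u v w] is singular.
Expanding, det = 770 - 55*k.
Solving 770 - 55*k = 0 yields k = 14.

k = 14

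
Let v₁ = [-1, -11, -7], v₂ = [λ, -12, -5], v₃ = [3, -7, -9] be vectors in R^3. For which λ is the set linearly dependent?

Dependence holds iff the 3×3 matrix [v₁ v₂ v₃] is singular.
Cofactor expansion gives det = -50*λ - 160.
Setting this to zero gives λ = -16/5.

λ = -16/5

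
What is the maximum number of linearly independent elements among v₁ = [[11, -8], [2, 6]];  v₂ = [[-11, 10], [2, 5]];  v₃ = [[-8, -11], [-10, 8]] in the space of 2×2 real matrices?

3

Use coordinates relative to {E₁₁, E₁₂, E₂₁, E₂₂}.
Apply Gaussian elimination to the matrix whose rows are v₁, v₂, v₃.
Reduction leaves 3 leading entries, giving rank 3.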